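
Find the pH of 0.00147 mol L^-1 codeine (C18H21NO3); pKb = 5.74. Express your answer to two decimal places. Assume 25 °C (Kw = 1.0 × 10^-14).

C18H21NO3 + H2O ⇌ C18H22NO3+ + OH-
Kb = 10^(−5.74) = 1.82 × 10^-6
Kb = [OH-]²/(0.00147 − [OH-]) = 1.82 × 10^-6
Assume [OH-] ≪ 0.00147: [OH-] ≈ √(1.82 × 10^-6 × 0.00147) = 5.17 × 10^-5 M
([OH-]/C₀ = 3.5% < 5%, so the approximation holds.)
pOH = −log(5.17 × 10^-5) = 4.29; pH = 14.00 − 4.29 = 9.71

pH = 9.71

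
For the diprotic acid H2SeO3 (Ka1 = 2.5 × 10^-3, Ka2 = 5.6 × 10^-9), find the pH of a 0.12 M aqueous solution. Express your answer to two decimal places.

Ka1 ≫ Ka2, so treat the first dissociation as the only significant source of H+.
Ka1 = x²/(0.12 − x) = 2.5 × 10^-3
Solving the quadratic: x = (−Ka1 + √(Ka1² + 4·Ka1·C₀))/2 = 1.61 × 10^-2 M
pH = −log(1.61 × 10^-2) = 1.79

pH = 1.79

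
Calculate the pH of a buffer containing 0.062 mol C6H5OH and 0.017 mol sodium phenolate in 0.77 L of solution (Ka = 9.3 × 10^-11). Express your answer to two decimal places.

pKa = −log(9.3 × 10^-11) = 10.032
pH = pKa + log([A⁻]/[HA]) = 10.032 + log(0.017/0.062)
pH = 10.032 + (-0.562) = 9.47

pH = 9.47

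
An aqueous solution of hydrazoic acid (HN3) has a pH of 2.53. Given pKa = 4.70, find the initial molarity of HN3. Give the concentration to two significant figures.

C₀ = 4.4 × 10^-1 M

[H+] = 10^(-2.53) = 2.95 × 10^-3 M = x
Ka = 10^(−4.70) = 2.00 × 10^-5
Ka = x²/(C₀ − x) ⇒ C₀ = x + x²/Ka
C₀ = 2.95 × 10^-3 + (2.95 × 10^-3)²/(2.00 × 10^-5) = 4.38 × 10^-1 M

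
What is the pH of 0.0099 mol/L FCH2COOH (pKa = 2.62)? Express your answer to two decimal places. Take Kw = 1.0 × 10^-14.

pH = 2.42

FCH2COOH ⇌ FCH2COO- + H+
Ka = 10^(−2.62) = 2.40 × 10^-3
From the ICE table, Ka = [H+]²/(0.0099 − [H+]) = 2.40 × 10^-3.
Here C₀/Ka ≈ 4.13, so the small-[H+] approximation fails. Use the quadratic:
[H+] = (−Ka + √(Ka² + 4·Ka·C₀))/2 = 3.82 × 10^-3 M
pH = −log(3.82 × 10^-3) = 2.42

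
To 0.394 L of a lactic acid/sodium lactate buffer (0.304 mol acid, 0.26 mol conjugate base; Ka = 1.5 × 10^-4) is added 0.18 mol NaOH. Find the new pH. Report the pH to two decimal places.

After neutralization: n(CH3CH(OH)COOH) = 0.124 mol, n(CH3CH(OH)COO-) = 0.44 mol.
pKa = −log(1.5 × 10^-4) = 3.824
pH = pKa + log(n_CH3CH(OH)COO-/n_CH3CH(OH)COOH) = 3.824 + log(0.44/0.124) = 3.824 + (+0.550)

pH = 4.37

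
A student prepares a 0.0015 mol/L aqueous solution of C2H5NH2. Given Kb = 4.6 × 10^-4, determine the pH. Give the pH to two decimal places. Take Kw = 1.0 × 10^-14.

C2H5NH2 + H2O ⇌ C2H5NH3+ + OH-
From the ICE table, Kb = x²/(0.0015 − x) = 4.6 × 10^-4.
The 5% rule fails; solving x² + Kb·x − Kb·C₀ = 0 exactly:
x = (−Kb + √(Kb² + 4·Kb·C₀))/2 = 6.32 × 10^-4 M
pOH = 3.20, so pH = 14.00 − pOH = 10.80

pH = 10.80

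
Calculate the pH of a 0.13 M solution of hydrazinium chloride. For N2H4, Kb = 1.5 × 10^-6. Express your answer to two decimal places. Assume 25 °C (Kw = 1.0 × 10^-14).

N2H5+ is the conjugate acid of the weak base N2H4.
Ka = Kw/Kb = 1.0×10^-14 / 1.5 × 10^-6 = 6.67 × 10^-9
From the ICE table, Ka = x²/(0.13 − x) = 6.67 × 10^-9.
Assume x ≪ 0.13: x ≈ √(6.67 × 10^-9 × 0.13) = 2.94 × 10^-5 M
Check: 0.023% ionized — well under 5%, approximation valid.
pH = −log[H+] = −log(2.94 × 10^-5) = 4.53

pH = 4.53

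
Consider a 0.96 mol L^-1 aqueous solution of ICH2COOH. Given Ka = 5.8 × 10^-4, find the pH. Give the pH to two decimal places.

ICH2COOH ⇌ ICH2COO- + H+
Let x = [H+] at equilibrium. Ka = x²/(0.96 − x).
Since Ka ≪ C₀, x ≈ √(Ka·C₀) = 2.36 × 10^-2 M.
(x/C₀ = 2.5% < 5%, so the approximation holds.)
pH = −log(2.36 × 10^-2) = 1.63

pH = 1.63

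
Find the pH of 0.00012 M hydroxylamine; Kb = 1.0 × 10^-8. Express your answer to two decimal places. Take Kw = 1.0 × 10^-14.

NH2OH + H2O ⇌ NH3OH+ + OH-
Kb = x²/(0.00012 − x) = 1.0 × 10^-8
Since Kb ≪ C₀, x ≈ √(Kb·C₀) = 1.10 × 10^-6 M.
(x/C₀ = 0.91% < 5%, so the approximation holds.)
pOH = −log(1.10 × 10^-6) = 5.96; pH = 14.00 − 5.96 = 8.04

pH = 8.04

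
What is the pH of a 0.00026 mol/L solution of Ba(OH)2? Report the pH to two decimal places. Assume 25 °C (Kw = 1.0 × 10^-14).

Ba(OH)2 is a strong base (each formula unit releases 2 OH-); [OH-] = 0.00052 M.
pOH = -log(0.00052) = 3.28
pH = 14.00 - 3.28 = 10.72

pH = 10.72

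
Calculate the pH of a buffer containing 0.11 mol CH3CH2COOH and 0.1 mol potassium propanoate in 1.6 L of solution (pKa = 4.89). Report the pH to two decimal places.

pH = pKa + log([A⁻]/[HA]) = 4.89 + log(0.1/0.11)
pH = 4.89 + (-0.041) = 4.85

pH = 4.85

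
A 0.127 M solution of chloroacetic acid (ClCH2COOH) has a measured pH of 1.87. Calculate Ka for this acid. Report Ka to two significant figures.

[H+] = 10^(-1.87) = 1.35 × 10^-2 M
At equilibrium [HA] = 0.127 − 1.35 × 10^-2 = 1.14 × 10^-1 M
Ka = [H+][A-]/[HA] = (1.35 × 10^-2)² / 1.14 × 10^-1 = 1.6 × 10^-3

Ka = 1.6 × 10^-3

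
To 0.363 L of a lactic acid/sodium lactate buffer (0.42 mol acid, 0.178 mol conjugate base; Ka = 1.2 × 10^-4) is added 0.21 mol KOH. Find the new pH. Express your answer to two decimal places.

After neutralization: n(CH3CH(OH)COOH) = 0.21 mol, n(CH3CH(OH)COO-) = 0.388 mol.
pKa = −log(1.2 × 10^-4) = 3.921
Henderson–Hasselbalch with mole ratio 0.388/0.21: pH = 3.921 + (+0.267)

pH = 4.19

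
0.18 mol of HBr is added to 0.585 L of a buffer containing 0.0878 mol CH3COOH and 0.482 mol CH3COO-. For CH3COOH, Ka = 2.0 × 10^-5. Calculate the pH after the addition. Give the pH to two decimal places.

pH = 4.75

After neutralization: n(CH3COOH) = 0.268 mol, n(CH3COO-) = 0.302 mol.
pKa = −log(2.0 × 10^-5) = 4.699
pH = pKa + log([A⁻]/[HA]) = 4.699 + log(0.302/0.268) = 4.699 +0.052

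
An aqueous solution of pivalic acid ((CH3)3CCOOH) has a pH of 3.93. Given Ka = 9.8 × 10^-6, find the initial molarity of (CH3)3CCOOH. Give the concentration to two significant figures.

C₀ = 1.5 × 10^-3 M

[H+] = 10^(-3.93) = 1.17 × 10^-4 M = x
Ka = x²/(C₀ − x) ⇒ C₀ = x + x²/Ka
C₀ = 1.17 × 10^-4 + (1.17 × 10^-4)²/(9.8 × 10^-6) = 1.51 × 10^-3 M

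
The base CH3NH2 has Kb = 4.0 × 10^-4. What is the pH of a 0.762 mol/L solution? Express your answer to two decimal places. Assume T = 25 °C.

CH3NH2 + H2O ⇌ CH3NH3+ + OH-
From the ICE table, Kb = x²/(0.762 − x) = 4.0 × 10^-4.
Neglecting x in the denominator: x = √(4.0 × 10^-4 × 0.762) = 1.75 × 10^-2 M
Check: 2.3% ionized — well under 5%, approximation valid.
pOH = 1.76, so pH = 14.00 − pOH = 12.24

pH = 12.24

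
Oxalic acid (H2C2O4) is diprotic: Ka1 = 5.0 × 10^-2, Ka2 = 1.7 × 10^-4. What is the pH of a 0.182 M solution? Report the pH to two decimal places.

Ka1 ≫ Ka2, so treat the first dissociation as the only significant source of H+.
Ka1 = x²/(0.182 − x) = 5.0 × 10^-2
Solving the quadratic: x = (−Ka1 + √(Ka1² + 4·Ka1·C₀))/2 = 7.36 × 10^-2 M
pH = −log(7.36 × 10^-2) = 1.13

pH = 1.13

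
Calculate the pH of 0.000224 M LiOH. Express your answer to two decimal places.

pH = 10.35

LiOH is a strong base; [OH-] = 0.000224 M.
pOH = -log(0.000224) = 3.65
pH = 14.00 - 3.65 = 10.35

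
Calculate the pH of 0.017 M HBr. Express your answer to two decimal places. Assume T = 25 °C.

pH = 1.77

HBr is a strong acid and dissociates completely, so [H+] = 0.017 M.
pH = -log(0.017) = 1.77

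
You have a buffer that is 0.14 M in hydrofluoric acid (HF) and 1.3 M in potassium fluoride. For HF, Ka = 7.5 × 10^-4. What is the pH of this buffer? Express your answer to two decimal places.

pH = 4.09

pKa = −log(7.5 × 10^-4) = 3.125
Henderson–Hasselbalch: pH = pKa + log([F-]/[HF]) = 3.125 + log(1.3/0.14)
pH = 3.125 + (+0.968) = 4.09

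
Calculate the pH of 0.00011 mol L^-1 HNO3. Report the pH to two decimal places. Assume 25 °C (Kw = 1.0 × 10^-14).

HNO3 is a strong acid and dissociates completely, so [H+] = 0.00011 M.
pH = -log(0.00011) = 3.96

pH = 3.96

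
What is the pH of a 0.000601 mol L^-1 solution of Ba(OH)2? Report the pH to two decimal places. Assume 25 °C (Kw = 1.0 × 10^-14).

Ba(OH)2 is a strong base (each formula unit releases 2 OH-); [OH-] = 0.0012 M.
pOH = -log(0.0012) = 2.92
pH = 14.00 - 2.92 = 11.08

pH = 11.08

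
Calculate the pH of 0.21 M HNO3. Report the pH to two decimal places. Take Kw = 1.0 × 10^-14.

pH = 0.68

HNO3 is a strong acid and dissociates completely, so [H+] = 0.21 M.
pH = -log(0.21) = 0.68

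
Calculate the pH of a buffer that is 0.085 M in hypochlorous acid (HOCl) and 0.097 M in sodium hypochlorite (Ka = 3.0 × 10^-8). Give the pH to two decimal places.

pH = 7.58

pKa = −log(3.0 × 10^-8) = 7.523
Henderson–Hasselbalch: pH = pKa + log([OCl-]/[HOCl]) = 7.523 + log(0.097/0.085)
pH = 7.523 + (+0.057) = 7.58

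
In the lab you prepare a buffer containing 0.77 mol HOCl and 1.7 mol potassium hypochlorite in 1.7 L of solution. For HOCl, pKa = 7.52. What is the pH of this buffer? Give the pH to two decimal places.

pH = 7.86

Henderson–Hasselbalch: pH = pKa + log([OCl-]/[HOCl]) = 7.52 + log(1.7/0.77)
pH = 7.52 + (+0.344) = 7.86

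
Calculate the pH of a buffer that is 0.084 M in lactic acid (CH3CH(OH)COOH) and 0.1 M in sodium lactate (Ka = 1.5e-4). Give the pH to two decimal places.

pKa = −log(1.5 × 10^-4) = 3.824
Henderson–Hasselbalch: pH = pKa + log([CH3CH(OH)COO-]/[CH3CH(OH)COOH]) = 3.824 + log(0.1/0.084)
pH = 3.824 + (+0.076) = 3.90

pH = 3.90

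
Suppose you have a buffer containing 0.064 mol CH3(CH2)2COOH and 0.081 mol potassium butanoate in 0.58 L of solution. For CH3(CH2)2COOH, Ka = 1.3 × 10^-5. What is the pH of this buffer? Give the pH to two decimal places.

pKa = −log(1.3 × 10^-5) = 4.886
Using pH = pKa + log([base]/[acid]) with [base]/[acid] = 0.081/0.064:
pH = 4.886 + (+0.102) = 4.99

pH = 4.99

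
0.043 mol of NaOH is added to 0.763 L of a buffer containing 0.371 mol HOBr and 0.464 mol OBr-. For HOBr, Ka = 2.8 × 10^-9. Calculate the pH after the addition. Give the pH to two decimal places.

OH- converts HOBr to OBr-: HOBr → 0.328 mol, OBr- → 0.507 mol.
pKa = −log(2.8 × 10^-9) = 8.553
pH = pKa + log(n_OBr-/n_HOBr) = 8.553 + log(0.507/0.328) = 8.553 + (+0.189)

pH = 8.74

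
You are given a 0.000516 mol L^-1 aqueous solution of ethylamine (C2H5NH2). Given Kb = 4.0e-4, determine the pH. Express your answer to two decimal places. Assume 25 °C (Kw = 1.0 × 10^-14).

C2H5NH2 + H2O ⇌ C2H5NH3+ + OH-
Kb = x²/(0.000516 − x) = 4.0 × 10^-4
x is not negligible relative to C₀; solve x² + 0.0004·x − 2.06e-07 = 0.
x = (−Kb + √(Kb² + 4·Kb·C₀))/2 = 2.96 × 10^-4 M
pOH = −log(2.96 × 10^-4) = 3.53; pH = 14.00 − 3.53 = 10.47

pH = 10.47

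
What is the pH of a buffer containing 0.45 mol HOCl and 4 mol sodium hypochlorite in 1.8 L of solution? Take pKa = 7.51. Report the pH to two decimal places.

pH = 8.46

Using pH = pKa + log([base]/[acid]) with [base]/[acid] = 4/0.45:
pH = 7.51 + (+0.949) = 8.46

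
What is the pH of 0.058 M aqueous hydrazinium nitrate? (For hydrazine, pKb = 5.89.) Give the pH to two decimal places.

N2H5+ is the conjugate acid of the weak base N2H4.
Kb = 10^(−5.89) = 1.29 × 10^-6
Ka = Kw/Kb = 1.0×10^-14 / 1.29 × 10^-6 = 7.75 × 10^-9
Let x = [H+] at equilibrium. Ka = x²/(0.058 − x).
Assume x ≪ 0.058: x ≈ √(7.75 × 10^-9 × 0.058) = 2.12 × 10^-5 M
pH = −log[H+] = −log(2.12 × 10^-5) = 4.67

pH = 4.67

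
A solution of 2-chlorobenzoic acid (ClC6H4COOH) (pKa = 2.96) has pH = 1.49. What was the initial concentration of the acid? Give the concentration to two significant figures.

C₀ = 9.9 × 10^-1 M

[H+] = 10^(-1.49) = 3.24 × 10^-2 M = x
Ka = 10^(−2.96) = 1.10 × 10^-3
Ka = x²/(C₀ − x) ⇒ C₀ = x + x²/Ka
C₀ = 3.24 × 10^-2 + (3.24 × 10^-2)²/(1.10 × 10^-3) = 9.87 × 10^-1 M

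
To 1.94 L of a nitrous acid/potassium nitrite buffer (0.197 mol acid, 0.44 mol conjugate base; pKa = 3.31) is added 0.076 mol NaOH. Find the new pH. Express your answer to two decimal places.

OH- converts HNO2 to NO2-: HNO2 → 0.121 mol, NO2- → 0.516 mol.
Henderson–Hasselbalch with mole ratio 0.516/0.121: pH = 3.31 + (+0.630)

pH = 3.94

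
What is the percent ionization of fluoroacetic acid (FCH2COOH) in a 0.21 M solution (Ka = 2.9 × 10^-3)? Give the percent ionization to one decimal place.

11.1%

FCH2COOH ⇌ FCH2COO- + H+; let x = [H+] at equilibrium.
Solve x² + 0.0029x − 0.000609 = 0 → x = 2.33 × 10^-2 M
Fraction ionized = 2.33 × 10^-2 / 0.21 = 0.1110 → 11.1%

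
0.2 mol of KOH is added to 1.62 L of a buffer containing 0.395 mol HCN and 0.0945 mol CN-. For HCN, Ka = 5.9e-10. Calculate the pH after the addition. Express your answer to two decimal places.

After neutralization: n(HCN) = 0.195 mol, n(CN-) = 0.294 mol.
pKa = −log(5.9 × 10^-10) = 9.229
pH = pKa + log([A⁻]/[HA]) = 9.229 + log(0.294/0.195) = 9.229 +0.178

pH = 9.41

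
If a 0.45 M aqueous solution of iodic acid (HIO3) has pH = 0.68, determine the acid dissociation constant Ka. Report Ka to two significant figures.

Ka = 1.8 × 10^-1

[H+] = 10^(-0.68) = 2.09 × 10^-1 M
At equilibrium [HA] = 0.45 − 2.09 × 10^-1 = 2.41 × 10^-1 M
Ka = [H+][A-]/[HA] = (2.09 × 10^-1)² / 2.41 × 10^-1 = 1.8 × 10^-1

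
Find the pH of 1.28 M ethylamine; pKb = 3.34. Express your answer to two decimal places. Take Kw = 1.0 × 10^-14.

pH = 12.38

C2H5NH2 + H2O ⇌ C2H5NH3+ + OH-
Kb = 10^(−3.34) = 4.57 × 10^-4
From the ICE table, Kb = x²/(1.28 − x) = 4.57 × 10^-4.
Assume x ≪ 1.28: x ≈ √(4.57 × 10^-4 × 1.28) = 2.42 × 10^-2 M
pOH = −log(2.42 × 10^-2) = 1.62; pH = 14.00 − 1.62 = 12.38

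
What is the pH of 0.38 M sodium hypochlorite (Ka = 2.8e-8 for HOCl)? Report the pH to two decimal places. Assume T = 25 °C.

pH = 10.57

OCl- is the conjugate base of the weak acid HOCl.
Kb = Kw/Ka = 1.0×10^-14 / 2.8 × 10^-8 = 3.57 × 10^-7
Kb = x²/(0.38 − x) = 3.57 × 10^-7
Neglecting x in the denominator: x = √(3.57 × 10^-7 × 0.38) = 3.68 × 10^-4 M
Check: 0.097% ionized — well under 5%, approximation valid.
pOH = −log(3.68 × 10^-4) = 3.43; pH = 14.00 − 3.43 = 10.57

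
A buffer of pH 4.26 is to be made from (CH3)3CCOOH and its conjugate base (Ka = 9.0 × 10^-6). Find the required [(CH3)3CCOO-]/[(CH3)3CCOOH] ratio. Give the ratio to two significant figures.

pKa = -log(9.0 × 10^-6) = 5.046
pH = pKa + log(r) ⇒ log(r) = 4.26 − 5.046 = -0.786
r = [(CH3)3CCOO-]/[(CH3)3CCOOH] = 10^(-0.786) = 0.164

ratio = 0.16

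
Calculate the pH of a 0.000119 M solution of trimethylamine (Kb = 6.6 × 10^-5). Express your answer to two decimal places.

(CH3)3N + H2O ⇌ (CH3)3NH+ + OH-
From the ICE table, Kb = x²/(0.000119 − x) = 6.6 × 10^-5.
The 5% rule fails; solving x² + Kb·x − Kb·C₀ = 0 exactly:
x = [−6.6e-05 + √(6.6e-05² + 3.14e-08)]/2 = 6.16 × 10^-5 M
pOH = −log(6.16 × 10^-5) = 4.21; pH = 14.00 − 4.21 = 9.79

pH = 9.79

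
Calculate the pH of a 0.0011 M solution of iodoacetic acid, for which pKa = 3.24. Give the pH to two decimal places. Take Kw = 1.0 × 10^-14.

ICH2COOH ⇌ ICH2COO- + H+
Ka = 10^(−3.24) = 5.75 × 10^-4
Ka = x²/(0.0011 − x) = 5.75 × 10^-4
The 5% rule fails; solving x² + Ka·x − Ka·C₀ = 0 exactly:
x = [−0.000575 + √(0.000575² + 2.53e-06)]/2 = 5.58 × 10^-4 M
pH = −log(5.58 × 10^-4) = 3.25

pH = 3.25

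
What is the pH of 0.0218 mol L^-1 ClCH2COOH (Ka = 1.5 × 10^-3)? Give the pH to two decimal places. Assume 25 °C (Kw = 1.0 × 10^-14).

pH = 2.30

ClCH2COOH ⇌ ClCH2COO- + H+
Let x = [H+] at equilibrium. Ka = x²/(0.0218 − x).
The 5% rule fails; solving x² + Ka·x − Ka·C₀ = 0 exactly:
x = [−0.0015 + √(0.0015² + 0.000131)]/2 = 5.02 × 10^-3 M
pH = −log(5.02 × 10^-3) = 2.30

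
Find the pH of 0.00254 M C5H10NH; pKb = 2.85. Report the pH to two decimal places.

C5H10NH + H2O ⇌ C5H10NH2+ + OH-
Kb = 10^(−2.85) = 1.41 × 10^-3
Kb = [OH-]²/(0.00254 − [OH-]) = 1.41 × 10^-3
[OH-] is not negligible relative to C₀; solve [OH-]² + 0.00141·[OH-] − 3.58e-06 = 0.
[OH-] = [−0.00141 + √(0.00141² + 1.43e-05)]/2 = 1.31 × 10^-3 M
pOH = 2.88, so pH = 14.00 − pOH = 11.12

pH = 11.12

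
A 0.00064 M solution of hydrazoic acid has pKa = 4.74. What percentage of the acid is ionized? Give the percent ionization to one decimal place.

HN3 ⇌ N3- + H+; let x = [H+] at equilibrium.
Ka = 10^(−4.74) = 1.82 × 10^-5
Ka = x²/(C₀ − x); solving the quadratic gives x = 9.92 × 10^-5 M.
Fraction ionized = 9.92 × 10^-5 / 0.00064 = 0.1550 → 15.5%

15.5%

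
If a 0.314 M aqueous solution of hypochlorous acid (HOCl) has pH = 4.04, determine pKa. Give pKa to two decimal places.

pKa = 7.58

[H+] = 10^(-4.04) = 9.12 × 10^-5 M
At equilibrium [HA] = 0.314 − 9.12 × 10^-5 = 3.14 × 10^-1 M
Ka = [H+][A-]/[HA] = (9.12 × 10^-5)² / 3.14 × 10^-1 = 2.65 × 10^-8
pKa = -log(2.65 × 10^-8) = 7.58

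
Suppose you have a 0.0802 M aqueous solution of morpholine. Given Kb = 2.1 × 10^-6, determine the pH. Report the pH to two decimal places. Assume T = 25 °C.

C4H8ONH + H2O ⇌ C4H8ONH2+ + OH-
From the ICE table, Kb = [OH-]²/(0.0802 − [OH-]) = 2.1 × 10^-6.
Assume [OH-] ≪ 0.0802: [OH-] ≈ √(2.1 × 10^-6 × 0.0802) = 4.10 × 10^-4 M
([OH-]/C₀ = 0.51% < 5%, so the approximation holds.)
pOH = −log(4.10 × 10^-4) = 3.39; pH = 14.00 − 3.39 = 10.61

pH = 10.61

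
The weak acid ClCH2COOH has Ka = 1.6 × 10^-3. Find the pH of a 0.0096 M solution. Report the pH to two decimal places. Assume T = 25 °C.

pH = 2.49

ClCH2COOH ⇌ ClCH2COO- + H+
From the ICE table, Ka = [H+]²/(0.0096 − [H+]) = 1.6 × 10^-3.
The 5% rule fails; solving [H+]² + Ka·[H+] − Ka·C₀ = 0 exactly:
[H+] = (−Ka + √(Ka² + 4·Ka·C₀))/2 = 3.20 × 10^-3 M
pH = −log[H+] = −log(3.20 × 10^-3) = 2.49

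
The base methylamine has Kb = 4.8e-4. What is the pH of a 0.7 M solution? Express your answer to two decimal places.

pH = 12.26

CH3NH2 + H2O ⇌ CH3NH3+ + OH-
From the ICE table, Kb = [OH-]²/(0.7 − [OH-]) = 4.8 × 10^-4.
Neglecting [OH-] in the denominator: [OH-] = √(4.8 × 10^-4 × 0.7) = 1.83 × 10^-2 M
pOH = −log(1.83 × 10^-2) = 1.74; pH = 14.00 − 1.74 = 12.26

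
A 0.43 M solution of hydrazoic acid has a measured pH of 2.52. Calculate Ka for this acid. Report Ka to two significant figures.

[H+] = 10^(-2.52) = 3.02 × 10^-3 M
At equilibrium [HA] = 0.43 − 3.02 × 10^-3 = 4.27 × 10^-1 M
Ka = [H+][A-]/[HA] = (3.02 × 10^-3)² / 4.27 × 10^-1 = 2.1 × 10^-5

Ka = 2.1 × 10^-5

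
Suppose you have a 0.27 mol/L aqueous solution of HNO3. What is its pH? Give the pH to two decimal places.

pH = 0.57

HNO3 is a strong acid and dissociates completely, so [H+] = 0.27 M.
pH = -log(0.27) = 0.57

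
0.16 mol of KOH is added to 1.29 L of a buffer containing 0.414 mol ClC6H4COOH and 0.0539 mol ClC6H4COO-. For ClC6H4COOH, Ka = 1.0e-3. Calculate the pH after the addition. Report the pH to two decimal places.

pH = 2.93

After neutralization: n(ClC6H4COOH) = 0.254 mol, n(ClC6H4COO-) = 0.214 mol.
pKa = −log(1.0 × 10^-3) = 3.000
Henderson–Hasselbalch with mole ratio 0.214/0.254: pH = 3.000 + (-0.074)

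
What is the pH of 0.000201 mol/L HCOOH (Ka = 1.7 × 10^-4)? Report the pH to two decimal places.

pH = 3.93

HCOOH ⇌ HCOO- + H+
From the ICE table, Ka = x²/(0.000201 − x) = 1.7 × 10^-4.
Here C₀/Ka ≈ 1.18, so the small-x approximation fails. Use the quadratic:
x = [−0.00017 + √(0.00017² + 1.37e-07)]/2 = 1.18 × 10^-4 M
pH = −log(1.18 × 10^-4) = 3.93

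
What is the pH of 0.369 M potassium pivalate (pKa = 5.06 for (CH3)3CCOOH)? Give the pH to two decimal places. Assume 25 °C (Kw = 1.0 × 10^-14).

pH = 9.31

(CH3)3CCOO- is the conjugate base of the weak acid (CH3)3CCOOH.
Ka = 10^(−5.06) = 8.71 × 10^-6
Kb = Kw/Ka = 1.0×10^-14 / 8.71 × 10^-6 = 1.15 × 10^-9
Kb = [OH-]²/(0.369 − [OH-]) = 1.15 × 10^-9
Neglecting [OH-] in the denominator: [OH-] = √(1.15 × 10^-9 × 0.369) = 2.06 × 10^-5 M
([OH-]/C₀ = 0.0056% < 5%, so the approximation holds.)
pOH = 4.69, so pH = 14.00 − pOH = 9.31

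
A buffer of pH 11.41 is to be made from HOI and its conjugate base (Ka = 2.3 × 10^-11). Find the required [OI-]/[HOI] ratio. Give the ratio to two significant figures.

ratio = 5.9

pKa = -log(2.3 × 10^-11) = 10.638
pH = pKa + log(r) ⇒ log(r) = 11.41 − 10.638 = +0.772
r = [OI-]/[HOI] = 10^(+0.772) = 5.92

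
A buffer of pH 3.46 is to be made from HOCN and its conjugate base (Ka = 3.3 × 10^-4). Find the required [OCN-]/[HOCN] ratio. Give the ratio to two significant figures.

ratio = 0.95

pKa = -log(3.3 × 10^-4) = 3.481
pH = pKa + log(r) ⇒ log(r) = 3.46 − 3.481 = -0.021
r = [OCN-]/[HOCN] = 10^(-0.021) = 0.953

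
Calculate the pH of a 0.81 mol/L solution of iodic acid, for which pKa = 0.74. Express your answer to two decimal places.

pH = 0.52

HIO3 ⇌ IO3- + H+
Ka = 10^(−0.74) = 1.82 × 10^-1
Ka = x²/(0.81 − x) = 1.82 × 10^-1
The 5% rule fails; solving x² + Ka·x − Ka·C₀ = 0 exactly:
x = [−0.182 + √(0.182² + 0.59)]/2 = 3.04 × 10^-1 M
pH = −log(3.04 × 10^-1) = 0.52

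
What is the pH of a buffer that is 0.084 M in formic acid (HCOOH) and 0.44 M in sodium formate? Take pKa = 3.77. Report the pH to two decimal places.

pH = 4.49

Henderson–Hasselbalch: pH = pKa + log([HCOO-]/[HCOOH]) = 3.77 + log(0.44/0.084)
pH = 3.77 + (+0.719) = 4.49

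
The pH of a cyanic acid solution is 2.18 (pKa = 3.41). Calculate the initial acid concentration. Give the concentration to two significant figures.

C₀ = 1.2 × 10^-1 M

[H+] = 10^(-2.18) = 6.61 × 10^-3 M = x
Ka = 10^(−3.41) = 3.89 × 10^-4
Ka = x²/(C₀ − x) ⇒ C₀ = x + x²/Ka
C₀ = 6.61 × 10^-3 + (6.61 × 10^-3)²/(3.89 × 10^-4) = 1.19 × 10^-1 M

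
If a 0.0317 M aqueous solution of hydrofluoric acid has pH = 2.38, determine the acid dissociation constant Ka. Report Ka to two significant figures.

Ka = 6.3 × 10^-4

[H+] = 10^(-2.38) = 4.17 × 10^-3 M
At equilibrium [HA] = 0.0317 − 4.17 × 10^-3 = 2.75 × 10^-2 M
Ka = [H+][A-]/[HA] = (4.17 × 10^-3)² / 2.75 × 10^-2 = 6.3 × 10^-4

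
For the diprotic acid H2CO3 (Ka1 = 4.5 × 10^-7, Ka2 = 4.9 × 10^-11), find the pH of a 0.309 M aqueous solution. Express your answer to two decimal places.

Ka1 ≫ Ka2, so treat the first dissociation as the only significant source of H+.
Ka1 = x²/(0.309 − x) = 4.5 × 10^-7
x ≈ √(4.5 × 10^-7 × 0.309) = 3.73 × 10^-4 M
pH = −log(3.73 × 10^-4) = 3.43

pH = 3.43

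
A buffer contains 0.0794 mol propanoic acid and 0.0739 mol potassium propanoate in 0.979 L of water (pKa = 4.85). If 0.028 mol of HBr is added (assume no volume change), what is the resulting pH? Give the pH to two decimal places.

Added H+ converts CH3CH2COO- to CH3CH2COOH: CH3CH2COOH → 0.107 mol, CH3CH2COO- → 0.0459 mol.
Henderson–Hasselbalch with mole ratio 0.0459/0.107: pH = 4.85 + (-0.368)

pH = 4.48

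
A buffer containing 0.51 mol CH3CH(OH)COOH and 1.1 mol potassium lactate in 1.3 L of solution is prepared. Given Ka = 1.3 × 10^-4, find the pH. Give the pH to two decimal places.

pH = 4.22

pKa = −log(1.3 × 10^-4) = 3.886
Henderson–Hasselbalch: pH = pKa + log([CH3CH(OH)COO-]/[CH3CH(OH)COOH]) = 3.886 + log(1.1/0.51)
pH = 3.886 + (+0.334) = 4.22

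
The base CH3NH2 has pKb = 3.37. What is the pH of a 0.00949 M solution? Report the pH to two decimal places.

pH = 11.26

CH3NH2 + H2O ⇌ CH3NH3+ + OH-
Kb = 10^(−3.37) = 4.27 × 10^-4
Kb = [OH-]²/(0.00949 − [OH-]) = 4.27 × 10^-4
The 5% rule fails; solving [OH-]² + Kb·[OH-] − Kb·C₀ = 0 exactly:
[OH-] = (−Kb + √(Kb² + 4·Kb·C₀))/2 = 1.81 × 10^-3 M
pOH = 2.74, so pH = 14.00 − pOH = 11.26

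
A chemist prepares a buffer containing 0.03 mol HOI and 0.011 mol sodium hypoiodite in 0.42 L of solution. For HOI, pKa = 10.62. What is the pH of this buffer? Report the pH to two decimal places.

pH = 10.18

Using pH = pKa + log([base]/[acid]) with [base]/[acid] = 0.011/0.03:
pH = 10.62 + (-0.436) = 10.18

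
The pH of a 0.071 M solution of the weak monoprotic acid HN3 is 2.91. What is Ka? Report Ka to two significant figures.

[H+] = 10^(-2.91) = 1.23 × 10^-3 M
At equilibrium [HA] = 0.071 − 1.23 × 10^-3 = 6.98 × 10^-2 M
Ka = [H+][A-]/[HA] = (1.23 × 10^-3)² / 6.98 × 10^-2 = 2.2 × 10^-5

Ka = 2.2 × 10^-5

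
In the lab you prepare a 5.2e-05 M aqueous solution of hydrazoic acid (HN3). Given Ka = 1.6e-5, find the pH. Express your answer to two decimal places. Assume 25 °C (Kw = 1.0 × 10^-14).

pH = 4.66

HN3 ⇌ N3- + H+
From the ICE table, Ka = [H+]²/(5.2e-05 − [H+]) = 1.6 × 10^-5.
Here C₀/Ka ≈ 3.25, so the small-[H+] approximation fails. Use the quadratic:
[H+] = (−Ka + √(Ka² + 4·Ka·C₀))/2 = 2.19 × 10^-5 M
pH = −log(2.19 × 10^-5) = 4.66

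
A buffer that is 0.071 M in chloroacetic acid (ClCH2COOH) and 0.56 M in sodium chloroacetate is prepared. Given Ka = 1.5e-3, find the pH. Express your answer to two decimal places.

pH = 3.72

pKa = −log(1.5 × 10^-3) = 2.824
Henderson–Hasselbalch: pH = pKa + log([ClCH2COO-]/[ClCH2COOH]) = 2.824 + log(0.56/0.071)
pH = 2.824 + (+0.897) = 3.72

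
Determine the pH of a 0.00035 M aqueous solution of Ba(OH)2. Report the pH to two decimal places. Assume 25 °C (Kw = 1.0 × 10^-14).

Ba(OH)2 is a strong base (each formula unit releases 2 OH-); [OH-] = 0.0007 M.
pOH = -log(0.0007) = 3.15
pH = 14.00 - 3.15 = 10.85

pH = 10.85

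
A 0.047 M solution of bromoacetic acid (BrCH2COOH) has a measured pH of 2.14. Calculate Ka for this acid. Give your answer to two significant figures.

[H+] = 10^(-2.14) = 7.24 × 10^-3 M
At equilibrium [HA] = 0.047 − 7.24 × 10^-3 = 3.98 × 10^-2 M
Ka = [H+][A-]/[HA] = (7.24 × 10^-3)² / 3.98 × 10^-2 = 1.3 × 10^-3

Ka = 1.3 × 10^-3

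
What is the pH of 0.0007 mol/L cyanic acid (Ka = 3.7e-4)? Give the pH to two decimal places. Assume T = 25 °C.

pH = 3.45

HOCN ⇌ OCN- + H+
Ka = [H+]²/(0.0007 − [H+]) = 3.7 × 10^-4
[H+] is not negligible relative to C₀; solve [H+]² + 0.00037·[H+] − 2.59e-07 = 0.
[H+] = (−Ka + √(Ka² + 4·Ka·C₀))/2 = 3.57 × 10^-4 M
pH = −log[H+] = −log(3.57 × 10^-4) = 3.45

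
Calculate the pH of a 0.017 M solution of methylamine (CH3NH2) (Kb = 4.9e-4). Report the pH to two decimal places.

pH = 11.42

CH3NH2 + H2O ⇌ CH3NH3+ + OH-
Kb = [OH-]²/(0.017 − [OH-]) = 4.9 × 10^-4
Here C₀/Kb ≈ 34.7, so the small-[OH-] approximation fails. Use the quadratic:
[OH-] = [−0.00049 + √(0.00049² + 3.33e-05)]/2 = 2.65 × 10^-3 M
pOH = −log(2.65 × 10^-3) = 2.58; pH = 14.00 − 2.58 = 11.42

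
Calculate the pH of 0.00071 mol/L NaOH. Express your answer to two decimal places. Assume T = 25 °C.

pH = 10.85

NaOH is a strong base; [OH-] = 0.00071 M.
pOH = -log(0.00071) = 3.15
pH = 14.00 - 3.15 = 10.85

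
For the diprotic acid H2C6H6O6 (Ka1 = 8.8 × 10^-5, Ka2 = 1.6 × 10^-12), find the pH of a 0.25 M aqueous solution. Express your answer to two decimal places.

pH = 2.33

Since Ka1 ≫ Ka2, the first ionization dominates [H+].
Ka1 = x²/(0.25 − x) = 8.8 × 10^-5
x ≈ √(8.8 × 10^-5 × 0.25) = 4.69 × 10^-3 M
pH = −log(4.69 × 10^-3) = 2.33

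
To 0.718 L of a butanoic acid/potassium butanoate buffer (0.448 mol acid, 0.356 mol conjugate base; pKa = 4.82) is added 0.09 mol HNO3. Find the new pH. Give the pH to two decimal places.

Added H+ converts CH3(CH2)2COO- to CH3(CH2)2COOH: CH3(CH2)2COOH → 0.538 mol, CH3(CH2)2COO- → 0.266 mol.
Henderson–Hasselbalch with mole ratio 0.266/0.538: pH = 4.82 + (-0.306)

pH = 4.51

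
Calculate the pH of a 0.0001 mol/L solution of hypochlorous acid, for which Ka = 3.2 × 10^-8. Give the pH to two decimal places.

pH = 5.75

HOCl ⇌ OCl- + H+
From the ICE table, Ka = [H+]²/(0.0001 − [H+]) = 3.2 × 10^-8.
Neglecting [H+] in the denominator: [H+] = √(3.2 × 10^-8 × 0.0001) = 1.79 × 10^-6 M
([H+]/C₀ = 1.8% < 5%, so the approximation holds.)
pH = −log(1.79 × 10^-6) = 5.75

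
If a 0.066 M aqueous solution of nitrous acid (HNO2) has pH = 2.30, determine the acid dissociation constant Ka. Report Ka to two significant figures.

[H+] = 10^(-2.30) = 5.01 × 10^-3 M
At equilibrium [HA] = 0.066 − 5.01 × 10^-3 = 6.10 × 10^-2 M
Ka = [H+][A-]/[HA] = (5.01 × 10^-3)² / 6.10 × 10^-2 = 4.1 × 10^-4

Ka = 4.1 × 10^-4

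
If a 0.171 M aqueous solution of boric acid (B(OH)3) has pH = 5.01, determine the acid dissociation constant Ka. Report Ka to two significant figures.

Ka = 5.6 × 10^-10

[H+] = 10^(-5.01) = 9.77 × 10^-6 M
At equilibrium [HA] = 0.171 − 9.77 × 10^-6 = 1.71 × 10^-1 M
Ka = [H+][A-]/[HA] = (9.77 × 10^-6)² / 1.71 × 10^-1 = 5.6 × 10^-10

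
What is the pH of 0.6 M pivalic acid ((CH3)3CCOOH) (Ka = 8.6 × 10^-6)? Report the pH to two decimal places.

pH = 2.64

(CH3)3CCOOH ⇌ (CH3)3CCOO- + H+
Ka = [H+]²/(0.6 − [H+]) = 8.6 × 10^-6
Neglecting [H+] in the denominator: [H+] = √(8.6 × 10^-6 × 0.6) = 2.27 × 10^-3 M
Check: 0.38% ionized — well under 5%, approximation valid.
pH = −log(2.27 × 10^-3) = 2.64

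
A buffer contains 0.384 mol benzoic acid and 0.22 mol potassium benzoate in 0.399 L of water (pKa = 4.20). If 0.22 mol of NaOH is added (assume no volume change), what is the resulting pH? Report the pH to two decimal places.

pH = 4.63

OH- converts C6H5COOH to C6H5COO-: C6H5COOH → 0.164 mol, C6H5COO- → 0.44 mol.
Henderson–Hasselbalch with mole ratio 0.44/0.164: pH = 4.20 + (+0.429)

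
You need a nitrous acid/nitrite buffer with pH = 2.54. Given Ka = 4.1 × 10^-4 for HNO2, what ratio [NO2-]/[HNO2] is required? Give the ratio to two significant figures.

ratio = 0.14

pKa = -log(4.1 × 10^-4) = 3.387
pH = pKa + log(r) ⇒ log(r) = 2.54 − 3.387 = -0.847
r = [NO2-]/[HNO2] = 10^(-0.847) = 0.142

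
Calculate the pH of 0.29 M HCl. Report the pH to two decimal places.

pH = 0.54

HCl is a strong acid and dissociates completely, so [H+] = 0.29 M.
pH = -log(0.29) = 0.54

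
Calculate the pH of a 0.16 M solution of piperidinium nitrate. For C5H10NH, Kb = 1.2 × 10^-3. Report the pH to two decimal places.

pH = 5.94

C5H10NH2+ is the conjugate acid of the weak base C5H10NH.
Ka = Kw/Kb = 1.0×10^-14 / 1.2 × 10^-3 = 8.33 × 10^-12
Ka = x²/(0.16 − x) = 8.33 × 10^-12
Neglecting x in the denominator: x = √(8.33 × 10^-12 × 0.16) = 1.15 × 10^-6 M
Check: 0.00072% ionized — well under 5%, approximation valid.
pH = −log[H+] = −log(1.15 × 10^-6) = 5.94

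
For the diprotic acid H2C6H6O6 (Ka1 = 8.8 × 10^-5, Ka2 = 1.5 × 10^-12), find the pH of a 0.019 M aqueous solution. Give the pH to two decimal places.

pH = 2.90

Ka1 ≫ Ka2, so treat the first dissociation as the only significant source of H+.
Ka1 = x²/(0.019 − x) = 8.8 × 10^-5
Solving the quadratic: x = (−Ka1 + √(Ka1² + 4·Ka1·C₀))/2 = 1.25 × 10^-3 M
pH = −log(1.25 × 10^-3) = 2.90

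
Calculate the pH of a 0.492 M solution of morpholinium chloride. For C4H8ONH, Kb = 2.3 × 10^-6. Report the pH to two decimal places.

C4H8ONH2+ is the conjugate acid of the weak base C4H8ONH.
Ka = Kw/Kb = 1.0×10^-14 / 2.3 × 10^-6 = 4.35 × 10^-9
Ka = [H+]²/(0.492 − [H+]) = 4.35 × 10^-9
Since Ka ≪ C₀, [H+] ≈ √(Ka·C₀) = 4.63 × 10^-5 M.
Check: 0.0094% ionized — well under 5%, approximation valid.
pH = −log[H+] = −log(4.63 × 10^-5) = 4.33

pH = 4.33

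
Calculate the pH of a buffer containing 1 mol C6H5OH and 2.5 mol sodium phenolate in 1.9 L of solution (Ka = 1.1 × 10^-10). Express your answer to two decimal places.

pH = 10.36

pKa = −log(1.1 × 10^-10) = 9.959
Henderson–Hasselbalch: pH = pKa + log([C6H5O-]/[C6H5OH]) = 9.959 + log(2.5/1)
pH = 9.959 + (+0.398) = 10.36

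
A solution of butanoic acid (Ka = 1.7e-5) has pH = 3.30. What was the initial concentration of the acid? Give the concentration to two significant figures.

C₀ = 1.5 × 10^-2 M

[H+] = 10^(-3.30) = 5.01 × 10^-4 M = x
Ka = x²/(C₀ − x) ⇒ C₀ = x + x²/Ka
C₀ = 5.01 × 10^-4 + (5.01 × 10^-4)²/(1.7 × 10^-5) = 1.53 × 10^-2 M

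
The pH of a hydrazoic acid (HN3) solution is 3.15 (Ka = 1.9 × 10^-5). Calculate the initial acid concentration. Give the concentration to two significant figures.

[H+] = 10^(-3.15) = 7.08 × 10^-4 M = x
Ka = x²/(C₀ − x) ⇒ C₀ = x + x²/Ka
C₀ = 7.08 × 10^-4 + (7.08 × 10^-4)²/(1.9 × 10^-5) = 2.71 × 10^-2 M

C₀ = 2.7 × 10^-2 M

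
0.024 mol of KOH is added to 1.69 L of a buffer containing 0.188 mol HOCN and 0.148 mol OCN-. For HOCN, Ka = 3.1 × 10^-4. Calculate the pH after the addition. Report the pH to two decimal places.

pH = 3.53

OH- converts HOCN to OCN-: HOCN → 0.164 mol, OCN- → 0.172 mol.
pKa = −log(3.1 × 10^-4) = 3.509
pH = pKa + log([A⁻]/[HA]) = 3.509 + log(0.172/0.164) = 3.509 +0.021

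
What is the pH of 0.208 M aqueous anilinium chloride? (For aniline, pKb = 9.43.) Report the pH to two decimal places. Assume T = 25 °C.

pH = 2.63

C6H5NH3+ is the conjugate acid of the weak base C6H5NH2.
Kb = 10^(−9.43) = 3.72 × 10^-10
Ka = Kw/Kb = 1.0×10^-14 / 3.72 × 10^-10 = 2.69 × 10^-5
Ka = x²/(0.208 − x) = 2.69 × 10^-5
Assume x ≪ 0.208: x ≈ √(2.69 × 10^-5 × 0.208) = 2.37 × 10^-3 M
Check: 1.1% ionized — well under 5%, approximation valid.
pH = −log[H+] = −log(2.37 × 10^-3) = 2.63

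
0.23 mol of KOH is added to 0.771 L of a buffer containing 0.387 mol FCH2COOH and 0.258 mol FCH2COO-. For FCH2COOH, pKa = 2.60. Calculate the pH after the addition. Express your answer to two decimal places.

pH = 3.09

OH- converts FCH2COOH to FCH2COO-: FCH2COOH → 0.157 mol, FCH2COO- → 0.488 mol.
Henderson–Hasselbalch with mole ratio 0.488/0.157: pH = 2.60 + (+0.493)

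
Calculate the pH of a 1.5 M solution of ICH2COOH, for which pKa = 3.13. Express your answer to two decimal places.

ICH2COOH ⇌ ICH2COO- + H+
Ka = 10^(−3.13) = 7.41 × 10^-4
Let x = [H+] at equilibrium. Ka = x²/(1.5 − x).
Since Ka ≪ C₀, x ≈ √(Ka·C₀) = 3.33 × 10^-2 M.
Check: 2.2% ionized — well under 5%, approximation valid.
pH = −log(3.33 × 10^-2) = 1.48

pH = 1.48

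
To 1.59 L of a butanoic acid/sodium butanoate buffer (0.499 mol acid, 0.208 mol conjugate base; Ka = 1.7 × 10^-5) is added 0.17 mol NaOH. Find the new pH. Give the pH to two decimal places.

pH = 4.83

OH- converts CH3(CH2)2COOH to CH3(CH2)2COO-: CH3(CH2)2COOH → 0.329 mol, CH3(CH2)2COO- → 0.378 mol.
pKa = −log(1.7 × 10^-5) = 4.770
Henderson–Hasselbalch with mole ratio 0.378/0.329: pH = 4.770 + (+0.060)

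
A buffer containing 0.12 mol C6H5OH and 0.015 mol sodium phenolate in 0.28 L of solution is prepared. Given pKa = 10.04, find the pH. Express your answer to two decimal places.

pH = 9.14

Henderson–Hasselbalch: pH = pKa + log([C6H5O-]/[C6H5OH]) = 10.04 + log(0.015/0.12)
pH = 10.04 + (-0.903) = 9.14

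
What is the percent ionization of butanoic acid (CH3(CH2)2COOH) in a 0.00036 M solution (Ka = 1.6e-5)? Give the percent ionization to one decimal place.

CH3(CH2)2COOH ⇌ CH3(CH2)2COO- + H+; let x = [H+] at equilibrium.
Solve x² + 1.6e-05x − 5.76e-09 = 0 → x = 6.83 × 10^-5 M
Fraction ionized = 6.83 × 10^-5 / 0.00036 = 0.1897 → 19.0%

19.0%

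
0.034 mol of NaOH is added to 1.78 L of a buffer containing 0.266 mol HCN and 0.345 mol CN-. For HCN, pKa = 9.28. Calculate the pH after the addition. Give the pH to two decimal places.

OH- converts HCN to CN-: HCN → 0.232 mol, CN- → 0.379 mol.
pH = pKa + log(n_CN-/n_HCN) = 9.28 + log(0.379/0.232) = 9.28 + (+0.213)

pH = 9.49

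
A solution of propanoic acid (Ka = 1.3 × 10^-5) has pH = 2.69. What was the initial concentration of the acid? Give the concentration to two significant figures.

[H+] = 10^(-2.69) = 2.04 × 10^-3 M = x
Ka = x²/(C₀ − x) ⇒ C₀ = x + x²/Ka
C₀ = 2.04 × 10^-3 + (2.04 × 10^-3)²/(1.3 × 10^-5) = 3.22 × 10^-1 M

C₀ = 3.2 × 10^-1 M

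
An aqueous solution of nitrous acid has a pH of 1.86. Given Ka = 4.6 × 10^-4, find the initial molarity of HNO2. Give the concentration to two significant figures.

[H+] = 10^(-1.86) = 1.38 × 10^-2 M = x
Ka = x²/(C₀ − x) ⇒ C₀ = x + x²/Ka
C₀ = 1.38 × 10^-2 + (1.38 × 10^-2)²/(4.6 × 10^-4) = 4.28 × 10^-1 M

C₀ = 4.3 × 10^-1 M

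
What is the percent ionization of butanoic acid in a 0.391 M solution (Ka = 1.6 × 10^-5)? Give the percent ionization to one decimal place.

CH3(CH2)2COOH ⇌ CH3(CH2)2COO- + H+; let x = [H+] at equilibrium.
x ≈ √(Ka·C₀) = √(1.6 × 10^-5 × 0.391) = 2.50 × 10^-3 M
% ionization = x/C₀ × 100% = 2.50 × 10^-3/0.391 × 100% = 0.6%

0.6%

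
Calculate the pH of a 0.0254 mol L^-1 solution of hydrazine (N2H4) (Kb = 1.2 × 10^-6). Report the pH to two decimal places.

pH = 10.24

N2H4 + H2O ⇌ N2H5+ + OH-
Let x = [OH-] at equilibrium. Kb = x²/(0.0254 − x).
Neglecting x in the denominator: x = √(1.2 × 10^-6 × 0.0254) = 1.75 × 10^-4 M
(x/C₀ = 0.69% < 5%, so the approximation holds.)
pOH = 3.76, so pH = 14.00 − pOH = 10.24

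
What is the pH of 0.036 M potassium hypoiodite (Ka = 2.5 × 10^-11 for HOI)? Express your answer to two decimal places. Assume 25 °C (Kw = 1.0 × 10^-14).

pH = 11.56

OI- is the conjugate base of the weak acid HOI.
Kb = Kw/Ka = 1.0×10^-14 / 2.5 × 10^-11 = 4.00 × 10^-4
Kb = [OH-]²/(0.036 − [OH-]) = 4.00 × 10^-4
The 5% rule fails; solving [OH-]² + Kb·[OH-] − Kb·C₀ = 0 exactly:
[OH-] = [−0.0004 + √(0.0004² + 5.76e-05)]/2 = 3.60 × 10^-3 M
pOH = −log(3.60 × 10^-3) = 2.44; pH = 14.00 − 2.44 = 11.56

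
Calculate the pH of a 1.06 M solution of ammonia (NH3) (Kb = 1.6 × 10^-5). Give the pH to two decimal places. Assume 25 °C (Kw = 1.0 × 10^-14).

pH = 11.61

NH3 + H2O ⇌ NH4+ + OH-
Kb = [OH-]²/(1.06 − [OH-]) = 1.6 × 10^-5
Since Kb ≪ C₀, [OH-] ≈ √(Kb·C₀) = 4.12 × 10^-3 M.
Check: 0.39% ionized — well under 5%, approximation valid.
pOH = 2.39, so pH = 14.00 − pOH = 11.61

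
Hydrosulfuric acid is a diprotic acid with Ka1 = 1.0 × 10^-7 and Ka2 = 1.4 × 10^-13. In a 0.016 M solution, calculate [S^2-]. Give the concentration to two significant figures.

First ionization gives [H+] ≈ [HS-] = 4.00 × 10^-5 M.
Second step: Ka2 = [H+][S^2-]/[HS-] ≈ [S^2-] (since [H+] ≈ [HS-]).
So [S^2-] ≈ Ka2.

1.4 × 10^-13 M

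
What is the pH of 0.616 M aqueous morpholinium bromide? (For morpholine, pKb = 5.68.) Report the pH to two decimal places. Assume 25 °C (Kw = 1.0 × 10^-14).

pH = 4.27

C4H8ONH2+ is the conjugate acid of the weak base C4H8ONH.
Kb = 10^(−5.68) = 2.09 × 10^-6
Ka = Kw/Kb = 1.0×10^-14 / 2.09 × 10^-6 = 4.78 × 10^-9
From the ICE table, Ka = [H+]²/(0.616 − [H+]) = 4.78 × 10^-9.
Since Ka ≪ C₀, [H+] ≈ √(Ka·C₀) = 5.43 × 10^-5 M.
([H+]/C₀ = 0.0088% < 5%, so the approximation holds.)
pH = −log(5.43 × 10^-5) = 4.27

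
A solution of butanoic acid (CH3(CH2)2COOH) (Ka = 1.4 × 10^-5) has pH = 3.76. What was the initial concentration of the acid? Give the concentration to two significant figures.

[H+] = 10^(-3.76) = 1.74 × 10^-4 M = x
Ka = x²/(C₀ − x) ⇒ C₀ = x + x²/Ka
C₀ = 1.74 × 10^-4 + (1.74 × 10^-4)²/(1.4 × 10^-5) = 2.34 × 10^-3 M

C₀ = 2.3 × 10^-3 M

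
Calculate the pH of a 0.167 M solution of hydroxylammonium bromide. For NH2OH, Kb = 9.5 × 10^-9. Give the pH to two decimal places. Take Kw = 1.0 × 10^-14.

pH = 3.38

NH3OH+ is the conjugate acid of the weak base NH2OH.
Ka = Kw/Kb = 1.0×10^-14 / 9.5 × 10^-9 = 1.05 × 10^-6
From the ICE table, Ka = x²/(0.167 − x) = 1.05 × 10^-6.
Assume x ≪ 0.167: x ≈ √(1.05 × 10^-6 × 0.167) = 4.19 × 10^-4 M
pH = −log[H+] = −log(4.19 × 10^-4) = 3.38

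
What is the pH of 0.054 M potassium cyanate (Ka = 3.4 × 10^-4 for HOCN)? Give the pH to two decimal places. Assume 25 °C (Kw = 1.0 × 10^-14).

OCN- is the conjugate base of the weak acid HOCN.
Kb = Kw/Ka = 1.0×10^-14 / 3.4 × 10^-4 = 2.94 × 10^-11
From the ICE table, Kb = [OH-]²/(0.054 − [OH-]) = 2.94 × 10^-11.
Assume [OH-] ≪ 0.054: [OH-] ≈ √(2.94 × 10^-11 × 0.054) = 1.26 × 10^-6 M
Check: 0.0023% ionized — well under 5%, approximation valid.
pOH = 5.90, so pH = 14.00 − pOH = 8.10

pH = 8.10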